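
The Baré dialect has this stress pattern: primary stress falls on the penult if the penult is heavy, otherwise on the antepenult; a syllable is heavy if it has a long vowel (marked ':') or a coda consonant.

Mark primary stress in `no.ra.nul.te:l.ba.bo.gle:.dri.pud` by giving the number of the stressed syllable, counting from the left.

7

Weights: 7 gle: H, 8 dri L, 9 pud H.
The penult (syllable 8, dri) is light, so stress falls on the antepenult (syllable 7, gle:).
Primary stress: syllable 7 → no.ra.nul.te:l.ba.bo.ˈgle:.dri.pud.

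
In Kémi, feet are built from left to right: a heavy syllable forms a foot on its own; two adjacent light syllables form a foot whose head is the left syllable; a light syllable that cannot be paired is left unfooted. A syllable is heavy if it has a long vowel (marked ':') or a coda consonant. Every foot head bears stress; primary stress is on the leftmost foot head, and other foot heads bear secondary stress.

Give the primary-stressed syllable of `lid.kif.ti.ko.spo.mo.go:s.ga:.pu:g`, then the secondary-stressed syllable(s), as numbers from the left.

Weights: 1 lid H, 2 kif H, 3 ti L, 4 ko L, 5 spo L, 6 mo L, 7 go:s H, 8 ga: H, 9 pu:g H.
Parse left to right (heavy = foot alone; LL = one foot; stranded L unfooted): (ˈlid) (ˈkif) (ˈti.ko) (ˈspo.mo) (ˈgo:s) (ˈga:) (ˈpu:g).
Foot heads: 1, 2, 3, 5, 7, 8, 9.
Primary stress on the leftmost head = syllable 1.
Secondary stress on 2, 3, 5, 7, 8, 9: ˈlid.ˌkif.ˌti.ko.ˌspo.mo.ˌgo:s.ˌga:.ˌpu:g.

primary 1, secondary 2, 3, 5, 7, 8, 9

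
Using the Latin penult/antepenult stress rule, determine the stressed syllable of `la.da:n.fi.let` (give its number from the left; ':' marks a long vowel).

2

Classical Latin: stress the penult if heavy (long vowel or closed), else the antepenult.
Weights: 2 da:n H, 3 fi L, 4 let H.
The penult (syllable 3, fi) is light, so stress falls on the antepenult (syllable 2, da:n).
Stress on syllable 2: la.ˈda:n.fi.let.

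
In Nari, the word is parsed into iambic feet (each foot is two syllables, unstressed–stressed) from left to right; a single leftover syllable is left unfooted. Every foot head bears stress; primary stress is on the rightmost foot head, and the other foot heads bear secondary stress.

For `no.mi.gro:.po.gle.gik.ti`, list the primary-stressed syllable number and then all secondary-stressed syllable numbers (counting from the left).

Parse left to right into iambic (σˈσ) feet: (no.ˈmi) (gro:.ˈpo) (gle.ˈgik) ti. Syllable 7 is left unfooted.
Foot heads (stressed positions): 2, 4, 6.
End Rule Rightmost: primary stress on the rightmost head = syllable 6.
Secondary stress on 2, 4: no.ˌmi.gro:.ˌpo.gle.ˈgik.ti.

primary 6, secondary 2, 4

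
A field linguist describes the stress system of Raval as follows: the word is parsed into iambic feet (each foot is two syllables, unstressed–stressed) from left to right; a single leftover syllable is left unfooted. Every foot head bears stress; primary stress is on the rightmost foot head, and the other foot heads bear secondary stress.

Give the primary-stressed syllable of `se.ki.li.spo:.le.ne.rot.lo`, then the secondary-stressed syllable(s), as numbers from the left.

Parse left to right into iambic (σˈσ) feet: (se.ˈki) (li.ˈspo:) (le.ˈne) (rot.ˈlo).
Foot heads (stressed positions): 2, 4, 6, 8.
End Rule Rightmost: primary stress on the rightmost head = syllable 8.
Secondary stress on 2, 4, 6: se.ˌki.li.ˌspo:.le.ˌne.rot.ˈlo.

primary 8, secondary 2, 4, 6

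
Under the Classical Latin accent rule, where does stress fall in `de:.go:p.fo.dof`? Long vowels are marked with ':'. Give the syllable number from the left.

Classical Latin: stress the penult if heavy (long vowel or closed), else the antepenult.
Weights: 2 go:p H, 3 fo L, 4 dof H.
The penult (syllable 3, fo) is light, so stress falls on the antepenult (syllable 2, go:p).
Stress on syllable 2: de:.ˈgo:p.fo.dof.

2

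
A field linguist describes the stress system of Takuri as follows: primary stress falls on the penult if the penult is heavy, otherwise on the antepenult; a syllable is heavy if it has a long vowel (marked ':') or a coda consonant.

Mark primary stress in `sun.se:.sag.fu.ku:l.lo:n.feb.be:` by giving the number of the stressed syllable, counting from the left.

7

Weights: 6 lo:n H, 7 feb H, 8 be: H.
The penult (syllable 7, feb) is heavy, so it takes stress.
Primary stress: syllable 7 → sun.se:.sag.fu.ku:l.lo:n.ˈfeb.be:.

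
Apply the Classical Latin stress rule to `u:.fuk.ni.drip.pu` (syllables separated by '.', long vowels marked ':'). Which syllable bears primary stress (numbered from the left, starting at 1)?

4

Classical Latin: stress the penult if heavy (long vowel or closed), else the antepenult.
Weights: 3 ni L, 4 drip H, 5 pu L.
The penult (syllable 4, drip) is heavy, so it takes stress.
Stress on syllable 4: u:.fuk.ni.ˈdrip.pu.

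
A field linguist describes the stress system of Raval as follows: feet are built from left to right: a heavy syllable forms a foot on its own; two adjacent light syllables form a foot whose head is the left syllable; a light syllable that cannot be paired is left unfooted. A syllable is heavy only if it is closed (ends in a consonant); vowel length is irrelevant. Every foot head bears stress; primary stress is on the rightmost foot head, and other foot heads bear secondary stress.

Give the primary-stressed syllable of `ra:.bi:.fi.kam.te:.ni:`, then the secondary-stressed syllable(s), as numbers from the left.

Weights: 1 ra: L, 2 bi: L, 3 fi L, 4 kam H, 5 te: L, 6 ni: L.
Parse left to right (heavy = foot alone; LL = one foot; stranded L unfooted): (ˈra:.bi:) fi (ˈkam) (ˈte:.ni:).
Foot heads: 1, 4, 5.
Primary stress on the rightmost head = syllable 5.
Secondary stress on 1, 4: ˌra:.bi:.fi.ˌkam.ˈte:.ni:.

primary 5, secondary 1, 4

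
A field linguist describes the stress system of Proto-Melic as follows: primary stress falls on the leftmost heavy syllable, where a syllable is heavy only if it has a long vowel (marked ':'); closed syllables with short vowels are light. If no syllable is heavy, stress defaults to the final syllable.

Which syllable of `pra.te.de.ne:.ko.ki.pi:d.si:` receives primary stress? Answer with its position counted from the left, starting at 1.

4

Weights: 1 pra L, 2 te L, 3 de L, 4 ne: H, 5 ko L, 6 ki L, 7 pi:d H, 8 si: H.
Heavy syllables in the domain: 4, 7, 8. The leftmost is syllable 4 (ne:).
Primary stress: syllable 4 → pra.te.de.ˈne:.ko.ki.pi:d.si:.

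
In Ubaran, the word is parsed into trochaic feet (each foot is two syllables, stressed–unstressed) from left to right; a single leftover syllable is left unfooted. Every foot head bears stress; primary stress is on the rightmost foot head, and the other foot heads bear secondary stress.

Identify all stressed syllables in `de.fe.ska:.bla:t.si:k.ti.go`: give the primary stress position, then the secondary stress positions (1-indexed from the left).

primary 5, secondary 1, 3

Parse left to right into trochaic (ˈσσ) feet: (ˈde.fe) (ˈska:.bla:t) (ˈsi:k.ti) go. Syllable 7 is left unfooted.
Foot heads (stressed positions): 1, 3, 5.
End Rule Rightmost: primary stress on the rightmost head = syllable 5.
Secondary stress on 1, 3: ˌde.fe.ˌska:.bla:t.ˈsi:k.ti.go.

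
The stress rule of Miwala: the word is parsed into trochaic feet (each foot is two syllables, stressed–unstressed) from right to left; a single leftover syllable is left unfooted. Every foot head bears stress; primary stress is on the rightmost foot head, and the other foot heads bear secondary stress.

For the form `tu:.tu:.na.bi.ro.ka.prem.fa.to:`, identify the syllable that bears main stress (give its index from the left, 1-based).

8

Parse right to left into trochaic (ˈσσ) feet: tu: (ˈtu:.na) (ˈbi.ro) (ˈka.prem) (ˈfa.to:). Syllable 1 is left unfooted.
Foot heads (stressed positions): 2, 4, 6, 8.
End Rule Rightmost: primary stress on the rightmost head = syllable 8.
Primary stress: syllable 8 → tu:.tu:.na.bi.ro.ka.prem.ˈfa.to:.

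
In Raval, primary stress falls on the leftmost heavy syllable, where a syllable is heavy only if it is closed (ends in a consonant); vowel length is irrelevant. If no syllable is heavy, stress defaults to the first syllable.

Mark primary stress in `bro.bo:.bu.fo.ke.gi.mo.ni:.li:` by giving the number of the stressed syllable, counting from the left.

1

Weights: 1 bro L, 2 bo: L, 3 bu L, 4 fo L, 5 ke L, 6 gi L, 7 mo L, 8 ni: L, 9 li: L.
No heavy syllable in the domain; default to the first syllable = syllable 1.
Primary stress: syllable 1 → ˈbro.bo:.bu.fo.ke.gi.mo.ni:.li:.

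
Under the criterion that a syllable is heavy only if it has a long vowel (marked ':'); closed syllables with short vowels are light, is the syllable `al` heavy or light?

light

`al`: short vowel, closed (coda /l/). Short vowel → light.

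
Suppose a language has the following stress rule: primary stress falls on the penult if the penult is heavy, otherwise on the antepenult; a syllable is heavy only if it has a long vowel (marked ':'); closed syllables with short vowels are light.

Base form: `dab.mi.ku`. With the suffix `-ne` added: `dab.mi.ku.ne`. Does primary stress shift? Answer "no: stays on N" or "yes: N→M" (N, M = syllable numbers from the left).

Base `dab.mi.ku` (3 syllables):
  Weights: 1 dab L, 2 mi L, 3 ku L.
  The penult (syllable 2, mi) is light, so stress falls on the antepenult (syllable 1, dab).
  → primary stress on syllable 1.
Suffixed `dab.mi.ku.ne` (4 syllables):
  Weights: 2 mi L, 3 ku L, 4 ne L.
  The penult (syllable 3, ku) is light, so stress falls on the antepenult (syllable 2, mi).
  → primary stress on syllable 2.

yes: 1→2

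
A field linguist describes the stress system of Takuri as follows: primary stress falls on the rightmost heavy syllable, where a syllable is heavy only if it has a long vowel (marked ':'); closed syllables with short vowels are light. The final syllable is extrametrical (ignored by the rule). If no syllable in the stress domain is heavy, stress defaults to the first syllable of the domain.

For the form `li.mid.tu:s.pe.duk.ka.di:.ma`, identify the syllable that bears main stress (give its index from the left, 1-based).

The final syllable (8, ma) is extrametrical; the stress domain is syllables 1–7.
Weights: 1 li L, 2 mid L, 3 tu:s H, 4 pe L, 5 duk L, 6 ka L, 7 di: H.
Heavy syllables in the domain: 3, 7. The rightmost is syllable 7 (di:).
Primary stress: syllable 7 → li.mid.tu:s.pe.duk.ka.ˈdi:.ma.

7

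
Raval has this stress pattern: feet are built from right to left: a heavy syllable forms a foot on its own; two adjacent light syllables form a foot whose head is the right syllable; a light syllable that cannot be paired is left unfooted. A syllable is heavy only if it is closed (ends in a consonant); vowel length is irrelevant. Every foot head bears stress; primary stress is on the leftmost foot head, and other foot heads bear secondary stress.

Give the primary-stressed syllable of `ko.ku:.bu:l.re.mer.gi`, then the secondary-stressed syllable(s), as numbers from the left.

primary 2, secondary 3, 5

Weights: 1 ko L, 2 ku: L, 3 bu:l H, 4 re L, 5 mer H, 6 gi L.
Parse right to left (heavy = foot alone; LL = one foot; stranded L unfooted): (ko.ˈku:) (ˈbu:l) re (ˈmer) gi.
Foot heads: 2, 3, 5.
Primary stress on the leftmost head = syllable 2.
Secondary stress on 3, 5: ko.ˈku:.ˌbu:l.re.ˌmer.gi.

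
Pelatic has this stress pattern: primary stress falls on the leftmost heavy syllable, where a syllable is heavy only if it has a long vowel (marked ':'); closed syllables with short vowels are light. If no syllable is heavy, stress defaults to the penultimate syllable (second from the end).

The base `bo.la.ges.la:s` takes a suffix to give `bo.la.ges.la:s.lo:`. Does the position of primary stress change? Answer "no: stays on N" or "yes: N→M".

no: stays on 4

Base `bo.la.ges.la:s` (4 syllables):
  Weights: 1 bo L, 2 la L, 3 ges L, 4 la:s H.
  Heavy syllables in the domain: 4. The leftmost is syllable 4 (la:s).
  → primary stress on syllable 4.
Suffixed `bo.la.ges.la:s.lo:` (5 syllables):
  Weights: 1 bo L, 2 la L, 3 ges L, 4 la:s H, 5 lo: H.
  Heavy syllables in the domain: 4, 5. The leftmost is syllable 4 (la:s).
  → primary stress on syllable 4.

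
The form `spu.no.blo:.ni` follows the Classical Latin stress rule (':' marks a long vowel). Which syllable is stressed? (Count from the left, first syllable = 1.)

Classical Latin: stress the penult if heavy (long vowel or closed), else the antepenult.
Weights: 2 no L, 3 blo: H, 4 ni L.
The penult (syllable 3, blo:) is heavy, so it takes stress.
Stress on syllable 3: spu.no.ˈblo:.ni.

3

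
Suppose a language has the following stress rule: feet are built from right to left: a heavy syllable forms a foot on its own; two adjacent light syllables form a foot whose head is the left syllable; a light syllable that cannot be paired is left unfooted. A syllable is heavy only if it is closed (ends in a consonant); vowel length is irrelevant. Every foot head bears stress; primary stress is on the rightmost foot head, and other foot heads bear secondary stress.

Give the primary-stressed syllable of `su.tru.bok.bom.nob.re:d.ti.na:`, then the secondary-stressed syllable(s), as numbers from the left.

Weights: 1 su L, 2 tru L, 3 bok H, 4 bom H, 5 nob H, 6 re:d H, 7 ti L, 8 na: L.
Parse right to left (heavy = foot alone; LL = one foot; stranded L unfooted): (ˈsu.tru) (ˈbok) (ˈbom) (ˈnob) (ˈre:d) (ˈti.na:).
Foot heads: 1, 3, 4, 5, 6, 7.
Primary stress on the rightmost head = syllable 7.
Secondary stress on 1, 3, 4, 5, 6: ˌsu.tru.ˌbok.ˌbom.ˌnob.ˌre:d.ˈti.na:.

primary 7, secondary 1, 3, 4, 5, 6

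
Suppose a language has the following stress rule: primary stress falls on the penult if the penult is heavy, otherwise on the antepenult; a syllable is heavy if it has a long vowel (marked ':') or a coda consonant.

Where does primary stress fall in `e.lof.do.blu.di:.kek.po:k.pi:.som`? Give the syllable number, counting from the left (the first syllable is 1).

Weights: 7 po:k H, 8 pi: H, 9 som H.
The penult (syllable 8, pi:) is heavy, so it takes stress.
Primary stress: syllable 8 → e.lof.do.blu.di:.kek.po:k.ˈpi:.som.

8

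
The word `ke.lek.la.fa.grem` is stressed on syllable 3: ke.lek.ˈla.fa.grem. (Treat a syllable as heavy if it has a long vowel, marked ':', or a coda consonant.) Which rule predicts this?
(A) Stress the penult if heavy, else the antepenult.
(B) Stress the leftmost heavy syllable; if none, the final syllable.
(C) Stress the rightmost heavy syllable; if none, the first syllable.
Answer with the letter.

A

Rule A → syllable 3 ✓.
Rule B → syllable 2 (observed: 3).
Rule C → syllable 5 (observed: 3).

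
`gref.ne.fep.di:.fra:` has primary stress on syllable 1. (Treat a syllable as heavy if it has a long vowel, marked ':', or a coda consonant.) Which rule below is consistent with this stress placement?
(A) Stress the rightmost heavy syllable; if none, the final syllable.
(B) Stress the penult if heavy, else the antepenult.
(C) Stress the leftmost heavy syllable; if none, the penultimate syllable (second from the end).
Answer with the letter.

Rule A → syllable 5 (observed: 1).
Rule B → syllable 4 (observed: 1).
Rule C → syllable 1 ✓.

C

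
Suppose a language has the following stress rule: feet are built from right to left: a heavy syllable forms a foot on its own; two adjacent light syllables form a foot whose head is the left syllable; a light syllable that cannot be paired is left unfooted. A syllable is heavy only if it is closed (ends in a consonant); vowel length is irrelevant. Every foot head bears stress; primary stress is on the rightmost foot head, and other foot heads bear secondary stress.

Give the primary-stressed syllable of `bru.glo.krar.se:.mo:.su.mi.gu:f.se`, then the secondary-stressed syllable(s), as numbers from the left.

Weights: 1 bru L, 2 glo L, 3 krar H, 4 se: L, 5 mo: L, 6 su L, 7 mi L, 8 gu:f H, 9 se L.
Parse right to left (heavy = foot alone; LL = one foot; stranded L unfooted): (ˈbru.glo) (ˈkrar) (ˈse:.mo:) (ˈsu.mi) (ˈgu:f) se.
Foot heads: 1, 3, 4, 6, 8.
Primary stress on the rightmost head = syllable 8.
Secondary stress on 1, 3, 4, 6: ˌbru.glo.ˌkrar.ˌse:.mo:.ˌsu.mi.ˈgu:f.se.

primary 8, secondary 1, 3, 4, 6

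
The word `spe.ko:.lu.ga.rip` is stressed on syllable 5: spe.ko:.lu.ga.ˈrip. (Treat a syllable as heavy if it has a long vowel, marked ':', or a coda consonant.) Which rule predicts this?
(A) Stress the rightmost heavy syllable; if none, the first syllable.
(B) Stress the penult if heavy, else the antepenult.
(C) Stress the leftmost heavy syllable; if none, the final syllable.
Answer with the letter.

Rule A → syllable 5 ✓.
Rule B → syllable 3 (observed: 5).
Rule C → syllable 2 (observed: 5).

A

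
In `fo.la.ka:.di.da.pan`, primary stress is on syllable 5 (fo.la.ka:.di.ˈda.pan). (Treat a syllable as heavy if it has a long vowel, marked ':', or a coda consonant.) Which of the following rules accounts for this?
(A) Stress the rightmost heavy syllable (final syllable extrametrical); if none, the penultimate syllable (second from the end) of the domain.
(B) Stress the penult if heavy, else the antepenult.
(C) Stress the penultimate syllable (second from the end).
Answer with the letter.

Rule A → syllable 3 (observed: 5).
Rule B → syllable 4 (observed: 5).
Rule C → syllable 5 ✓.

C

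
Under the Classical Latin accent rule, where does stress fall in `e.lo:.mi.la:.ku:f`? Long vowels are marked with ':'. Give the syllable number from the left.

4

Classical Latin: stress the penult if heavy (long vowel or closed), else the antepenult.
Weights: 3 mi L, 4 la: H, 5 ku:f H.
The penult (syllable 4, la:) is heavy, so it takes stress.
Stress on syllable 4: e.lo:.mi.ˈla:.ku:f.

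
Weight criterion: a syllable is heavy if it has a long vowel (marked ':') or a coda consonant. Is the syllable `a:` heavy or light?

`a:`: long vowel, open (no coda). Long vowel → heavy.

heavy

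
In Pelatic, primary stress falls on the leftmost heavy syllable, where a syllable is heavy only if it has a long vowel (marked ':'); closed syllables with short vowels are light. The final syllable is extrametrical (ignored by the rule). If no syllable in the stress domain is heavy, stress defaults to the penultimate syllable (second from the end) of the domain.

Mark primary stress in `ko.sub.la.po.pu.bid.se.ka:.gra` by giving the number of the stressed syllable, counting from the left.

The final syllable (9, gra) is extrametrical; the stress domain is syllables 1–8.
Weights: 1 ko L, 2 sub L, 3 la L, 4 po L, 5 pu L, 6 bid L, 7 se L, 8 ka: H.
Heavy syllables in the domain: 8. The leftmost is syllable 8 (ka:).
Primary stress: syllable 8 → ko.sub.la.po.pu.bid.se.ˈka:.gra.

8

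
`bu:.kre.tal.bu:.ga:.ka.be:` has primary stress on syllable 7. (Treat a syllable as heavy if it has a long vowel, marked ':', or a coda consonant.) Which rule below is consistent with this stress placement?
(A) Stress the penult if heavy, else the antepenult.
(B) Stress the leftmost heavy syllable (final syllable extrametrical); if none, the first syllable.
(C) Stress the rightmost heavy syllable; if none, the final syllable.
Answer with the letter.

C

Rule A → syllable 5 (observed: 7).
Rule B → syllable 1 (observed: 7).
Rule C → syllable 7 ✓.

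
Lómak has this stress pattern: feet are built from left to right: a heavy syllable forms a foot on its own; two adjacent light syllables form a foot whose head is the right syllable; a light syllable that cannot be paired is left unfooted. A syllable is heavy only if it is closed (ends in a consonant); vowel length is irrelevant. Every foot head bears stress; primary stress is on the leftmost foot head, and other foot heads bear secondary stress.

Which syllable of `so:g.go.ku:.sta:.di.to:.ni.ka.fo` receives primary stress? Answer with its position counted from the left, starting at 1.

1

Weights: 1 so:g H, 2 go L, 3 ku: L, 4 sta: L, 5 di L, 6 to: L, 7 ni L, 8 ka L, 9 fo L.
Parse left to right (heavy = foot alone; LL = one foot; stranded L unfooted): (ˈso:g) (go.ˈku:) (sta:.ˈdi) (to:.ˈni) (ka.ˈfo).
Foot heads: 1, 3, 5, 7, 9.
Primary stress on the leftmost head = syllable 1.
Primary stress: syllable 1 → ˈso:g.go.ku:.sta:.di.to:.ni.ka.fo.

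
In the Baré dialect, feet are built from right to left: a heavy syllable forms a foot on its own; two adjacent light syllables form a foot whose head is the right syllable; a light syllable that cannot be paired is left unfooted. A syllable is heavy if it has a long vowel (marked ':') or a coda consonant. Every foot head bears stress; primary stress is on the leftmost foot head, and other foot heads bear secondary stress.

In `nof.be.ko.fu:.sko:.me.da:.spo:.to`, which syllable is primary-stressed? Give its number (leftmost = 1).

1

Weights: 1 nof H, 2 be L, 3 ko L, 4 fu: H, 5 sko: H, 6 me L, 7 da: H, 8 spo: H, 9 to L.
Parse right to left (heavy = foot alone; LL = one foot; stranded L unfooted): (ˈnof) (be.ˈko) (ˈfu:) (ˈsko:) me (ˈda:) (ˈspo:) to.
Foot heads: 1, 3, 4, 5, 7, 8.
Primary stress on the leftmost head = syllable 1.
Primary stress: syllable 1 → ˈnof.be.ko.fu:.sko:.me.da:.spo:.to.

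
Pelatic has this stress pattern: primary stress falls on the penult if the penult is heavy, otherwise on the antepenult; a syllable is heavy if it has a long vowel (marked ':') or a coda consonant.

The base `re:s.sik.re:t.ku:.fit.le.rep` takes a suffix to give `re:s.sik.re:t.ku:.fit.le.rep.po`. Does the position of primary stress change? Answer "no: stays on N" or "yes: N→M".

yes: 5→7

Base `re:s.sik.re:t.ku:.fit.le.rep` (7 syllables):
  Weights: 5 fit H, 6 le L, 7 rep H.
  The penult (syllable 6, le) is light, so stress falls on the antepenult (syllable 5, fit).
  → primary stress on syllable 5.
Suffixed `re:s.sik.re:t.ku:.fit.le.rep.po` (8 syllables):
  Weights: 6 le L, 7 rep H, 8 po L.
  The penult (syllable 7, rep) is heavy, so it takes stress.
  → primary stress on syllable 7.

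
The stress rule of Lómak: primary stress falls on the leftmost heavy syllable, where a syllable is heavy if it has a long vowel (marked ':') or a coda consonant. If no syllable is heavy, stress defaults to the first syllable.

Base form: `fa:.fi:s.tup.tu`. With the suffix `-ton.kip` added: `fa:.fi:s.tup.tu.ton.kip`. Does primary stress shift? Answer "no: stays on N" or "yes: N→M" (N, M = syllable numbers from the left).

no: stays on 1

Base `fa:.fi:s.tup.tu` (4 syllables):
  Weights: 1 fa: H, 2 fi:s H, 3 tup H, 4 tu L.
  Heavy syllables in the domain: 1, 2, 3. The leftmost is syllable 1 (fa:).
  → primary stress on syllable 1.
Suffixed `fa:.fi:s.tup.tu.ton.kip` (6 syllables):
  Weights: 1 fa: H, 2 fi:s H, 3 tup H, 4 tu L, 5 ton H, 6 kip H.
  Heavy syllables in the domain: 1, 2, 3, 5, 6. The leftmost is syllable 1 (fa:).
  → primary stress on syllable 1.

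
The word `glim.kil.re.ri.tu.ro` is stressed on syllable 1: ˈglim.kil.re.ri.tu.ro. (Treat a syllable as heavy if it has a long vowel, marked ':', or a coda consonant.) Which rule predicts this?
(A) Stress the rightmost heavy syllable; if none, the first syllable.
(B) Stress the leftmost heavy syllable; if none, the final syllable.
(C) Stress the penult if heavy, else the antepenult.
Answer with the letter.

Rule A → syllable 2 (observed: 1).
Rule B → syllable 1 ✓.
Rule C → syllable 4 (observed: 1).

B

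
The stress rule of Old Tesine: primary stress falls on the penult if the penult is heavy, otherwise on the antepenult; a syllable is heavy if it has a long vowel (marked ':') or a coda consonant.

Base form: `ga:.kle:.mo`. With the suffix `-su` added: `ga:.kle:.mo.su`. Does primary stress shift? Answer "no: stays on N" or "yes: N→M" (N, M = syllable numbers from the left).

Base `ga:.kle:.mo` (3 syllables):
  Weights: 1 ga: H, 2 kle: H, 3 mo L.
  The penult (syllable 2, kle:) is heavy, so it takes stress.
  → primary stress on syllable 2.
Suffixed `ga:.kle:.mo.su` (4 syllables):
  Weights: 2 kle: H, 3 mo L, 4 su L.
  The penult (syllable 3, mo) is light, so stress falls on the antepenult (syllable 2, kle:).
  → primary stress on syllable 2.

no: stays on 2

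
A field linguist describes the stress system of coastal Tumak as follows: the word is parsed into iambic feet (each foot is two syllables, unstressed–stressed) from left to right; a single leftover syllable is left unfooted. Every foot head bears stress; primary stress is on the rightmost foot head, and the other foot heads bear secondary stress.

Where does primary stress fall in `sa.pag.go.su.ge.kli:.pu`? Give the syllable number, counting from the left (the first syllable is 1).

Parse left to right into iambic (σˈσ) feet: (sa.ˈpag) (go.ˈsu) (ge.ˈkli:) pu. Syllable 7 is left unfooted.
Foot heads (stressed positions): 2, 4, 6.
End Rule Rightmost: primary stress on the rightmost head = syllable 6.
Primary stress: syllable 6 → sa.pag.go.su.ge.ˈkli:.pu.

6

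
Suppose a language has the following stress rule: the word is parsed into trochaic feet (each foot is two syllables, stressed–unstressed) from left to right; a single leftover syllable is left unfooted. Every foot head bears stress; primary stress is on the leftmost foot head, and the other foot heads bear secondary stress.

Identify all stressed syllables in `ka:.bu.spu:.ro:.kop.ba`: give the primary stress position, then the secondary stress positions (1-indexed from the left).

primary 1, secondary 3, 5

Parse left to right into trochaic (ˈσσ) feet: (ˈka:.bu) (ˈspu:.ro:) (ˈkop.ba).
Foot heads (stressed positions): 1, 3, 5.
End Rule Leftmost: primary stress on the leftmost head = syllable 1.
Secondary stress on 3, 5: ˈka:.bu.ˌspu:.ro:.ˌkop.ba.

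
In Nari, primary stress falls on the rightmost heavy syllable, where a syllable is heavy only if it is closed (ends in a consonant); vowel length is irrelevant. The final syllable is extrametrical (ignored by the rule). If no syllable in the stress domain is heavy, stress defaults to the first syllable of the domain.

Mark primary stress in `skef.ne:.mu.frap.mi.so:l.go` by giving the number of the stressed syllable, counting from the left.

6

The final syllable (7, go) is extrametrical; the stress domain is syllables 1–6.
Weights: 1 skef H, 2 ne: L, 3 mu L, 4 frap H, 5 mi L, 6 so:l H.
Heavy syllables in the domain: 1, 4, 6. The rightmost is syllable 6 (so:l).
Primary stress: syllable 6 → skef.ne:.mu.frap.mi.ˈso:l.go.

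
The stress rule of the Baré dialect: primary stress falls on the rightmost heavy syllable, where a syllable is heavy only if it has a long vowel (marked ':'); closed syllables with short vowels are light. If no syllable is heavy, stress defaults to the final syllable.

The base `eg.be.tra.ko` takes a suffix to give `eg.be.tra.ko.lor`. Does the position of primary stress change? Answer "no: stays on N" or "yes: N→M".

yes: 4→5

Base `eg.be.tra.ko` (4 syllables):
  Weights: 1 eg L, 2 be L, 3 tra L, 4 ko L.
  No heavy syllable in the domain; default to the final syllable = syllable 4.
  → primary stress on syllable 4.
Suffixed `eg.be.tra.ko.lor` (5 syllables):
  Weights: 1 eg L, 2 be L, 3 tra L, 4 ko L, 5 lor L.
  No heavy syllable in the domain; default to the final syllable = syllable 5.
  → primary stress on syllable 5.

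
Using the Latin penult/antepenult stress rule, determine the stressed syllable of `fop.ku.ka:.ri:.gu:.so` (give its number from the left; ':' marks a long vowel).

Classical Latin: stress the penult if heavy (long vowel or closed), else the antepenult.
Weights: 4 ri: H, 5 gu: H, 6 so L.
The penult (syllable 5, gu:) is heavy, so it takes stress.
Stress on syllable 5: fop.ku.ka:.ri:.ˈgu:.so.

5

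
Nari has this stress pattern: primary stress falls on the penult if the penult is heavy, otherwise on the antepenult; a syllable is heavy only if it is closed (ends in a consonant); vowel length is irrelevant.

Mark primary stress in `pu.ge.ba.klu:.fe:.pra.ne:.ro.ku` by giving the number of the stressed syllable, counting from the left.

Weights: 7 ne: L, 8 ro L, 9 ku L.
The penult (syllable 8, ro) is light, so stress falls on the antepenult (syllable 7, ne:).
Primary stress: syllable 7 → pu.ge.ba.klu:.fe:.pra.ˈne:.ro.ku.

7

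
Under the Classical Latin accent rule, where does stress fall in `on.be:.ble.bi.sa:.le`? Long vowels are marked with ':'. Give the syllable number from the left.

5

Classical Latin: stress the penult if heavy (long vowel or closed), else the antepenult.
Weights: 4 bi L, 5 sa: H, 6 le L.
The penult (syllable 5, sa:) is heavy, so it takes stress.
Stress on syllable 5: on.be:.ble.bi.ˈsa:.le.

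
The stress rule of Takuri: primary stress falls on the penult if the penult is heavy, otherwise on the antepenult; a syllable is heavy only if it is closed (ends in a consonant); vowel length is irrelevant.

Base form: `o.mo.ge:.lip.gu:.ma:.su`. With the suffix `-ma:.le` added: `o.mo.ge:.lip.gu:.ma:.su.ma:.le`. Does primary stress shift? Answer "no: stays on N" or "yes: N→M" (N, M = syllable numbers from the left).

yes: 5→7

Base `o.mo.ge:.lip.gu:.ma:.su` (7 syllables):
  Weights: 5 gu: L, 6 ma: L, 7 su L.
  The penult (syllable 6, ma:) is light, so stress falls on the antepenult (syllable 5, gu:).
  → primary stress on syllable 5.
Suffixed `o.mo.ge:.lip.gu:.ma:.su.ma:.le` (9 syllables):
  Weights: 7 su L, 8 ma: L, 9 le L.
  The penult (syllable 8, ma:) is light, so stress falls on the antepenult (syllable 7, su).
  → primary stress on syllable 7.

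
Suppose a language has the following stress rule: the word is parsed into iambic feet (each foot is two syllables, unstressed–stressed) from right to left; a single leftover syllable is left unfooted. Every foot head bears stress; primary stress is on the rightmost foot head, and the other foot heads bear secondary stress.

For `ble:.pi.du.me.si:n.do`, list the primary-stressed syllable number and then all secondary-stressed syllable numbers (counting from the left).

primary 6, secondary 2, 4

Parse right to left into iambic (σˈσ) feet: (ble:.ˈpi) (du.ˈme) (si:n.ˈdo).
Foot heads (stressed positions): 2, 4, 6.
End Rule Rightmost: primary stress on the rightmost head = syllable 6.
Secondary stress on 2, 4: ble:.ˌpi.du.ˌme.si:n.ˈdo.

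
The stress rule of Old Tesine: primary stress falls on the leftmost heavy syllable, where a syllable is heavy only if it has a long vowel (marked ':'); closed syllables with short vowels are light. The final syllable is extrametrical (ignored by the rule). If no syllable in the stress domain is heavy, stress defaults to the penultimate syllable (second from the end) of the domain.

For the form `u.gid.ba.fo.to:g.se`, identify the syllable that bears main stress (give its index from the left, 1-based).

5

The final syllable (6, se) is extrametrical; the stress domain is syllables 1–5.
Weights: 1 u L, 2 gid L, 3 ba L, 4 fo L, 5 to:g H.
Heavy syllables in the domain: 5. The leftmost is syllable 5 (to:g).
Primary stress: syllable 5 → u.gid.ba.fo.ˈto:g.se.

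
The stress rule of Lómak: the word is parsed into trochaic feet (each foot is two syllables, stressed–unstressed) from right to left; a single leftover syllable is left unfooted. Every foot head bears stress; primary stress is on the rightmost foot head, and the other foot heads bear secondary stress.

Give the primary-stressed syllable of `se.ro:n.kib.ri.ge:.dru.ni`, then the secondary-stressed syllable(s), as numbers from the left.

primary 6, secondary 2, 4

Parse right to left into trochaic (ˈσσ) feet: se (ˈro:n.kib) (ˈri.ge:) (ˈdru.ni). Syllable 1 is left unfooted.
Foot heads (stressed positions): 2, 4, 6.
End Rule Rightmost: primary stress on the rightmost head = syllable 6.
Secondary stress on 2, 4: se.ˌro:n.kib.ˌri.ge:.ˈdru.ni.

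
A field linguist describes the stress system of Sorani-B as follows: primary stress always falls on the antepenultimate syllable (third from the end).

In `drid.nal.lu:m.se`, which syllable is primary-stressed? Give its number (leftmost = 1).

The word has 4 syllables; the antepenultimate syllable (third from the end) is syllable 2 (nal).
Primary stress: syllable 2 → drid.ˈnal.lu:m.se.

2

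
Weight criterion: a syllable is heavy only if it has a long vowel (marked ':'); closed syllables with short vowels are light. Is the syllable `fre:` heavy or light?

heavy

`fre:`: long vowel, open (no coda). Long vowel → heavy.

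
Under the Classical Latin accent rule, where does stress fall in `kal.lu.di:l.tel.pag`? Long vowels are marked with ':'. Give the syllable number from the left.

Classical Latin: stress the penult if heavy (long vowel or closed), else the antepenult.
Weights: 3 di:l H, 4 tel H, 5 pag H.
The penult (syllable 4, tel) is heavy, so it takes stress.
Stress on syllable 4: kal.lu.di:l.ˈtel.pag.

4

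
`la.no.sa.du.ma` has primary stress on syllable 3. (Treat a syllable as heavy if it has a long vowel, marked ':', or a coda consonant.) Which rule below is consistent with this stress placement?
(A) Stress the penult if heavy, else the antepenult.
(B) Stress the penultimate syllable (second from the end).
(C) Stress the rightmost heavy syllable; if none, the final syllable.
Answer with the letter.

Rule A → syllable 3 ✓.
Rule B → syllable 4 (observed: 3).
Rule C → syllable 5 (observed: 3).

A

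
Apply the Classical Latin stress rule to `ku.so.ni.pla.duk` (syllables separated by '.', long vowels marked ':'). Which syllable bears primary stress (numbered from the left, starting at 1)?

Classical Latin: stress the penult if heavy (long vowel or closed), else the antepenult.
Weights: 3 ni L, 4 pla L, 5 duk H.
The penult (syllable 4, pla) is light, so stress falls on the antepenult (syllable 3, ni).
Stress on syllable 3: ku.so.ˈni.pla.duk.

3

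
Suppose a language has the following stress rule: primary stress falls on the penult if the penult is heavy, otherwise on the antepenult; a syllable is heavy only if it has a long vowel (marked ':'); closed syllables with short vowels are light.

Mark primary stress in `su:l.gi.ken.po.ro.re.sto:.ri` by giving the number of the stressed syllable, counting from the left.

7

Weights: 6 re L, 7 sto: H, 8 ri L.
The penult (syllable 7, sto:) is heavy, so it takes stress.
Primary stress: syllable 7 → su:l.gi.ken.po.ro.re.ˈsto:.ri.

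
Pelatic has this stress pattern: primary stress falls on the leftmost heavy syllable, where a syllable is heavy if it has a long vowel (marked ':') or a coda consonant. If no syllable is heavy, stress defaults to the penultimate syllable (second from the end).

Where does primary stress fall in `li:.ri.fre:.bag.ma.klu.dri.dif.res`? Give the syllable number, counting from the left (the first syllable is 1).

Weights: 1 li: H, 2 ri L, 3 fre: H, 4 bag H, 5 ma L, 6 klu L, 7 dri L, 8 dif H, 9 res H.
Heavy syllables in the domain: 1, 3, 4, 8, 9. The leftmost is syllable 1 (li:).
Primary stress: syllable 1 → ˈli:.ri.fre:.bag.ma.klu.dri.dif.res.

1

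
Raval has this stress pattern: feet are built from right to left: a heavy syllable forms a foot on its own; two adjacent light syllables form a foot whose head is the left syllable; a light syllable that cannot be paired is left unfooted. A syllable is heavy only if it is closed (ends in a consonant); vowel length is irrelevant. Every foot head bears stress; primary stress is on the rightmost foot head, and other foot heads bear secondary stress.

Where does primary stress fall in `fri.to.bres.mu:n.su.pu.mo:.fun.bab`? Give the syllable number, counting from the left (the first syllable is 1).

Weights: 1 fri L, 2 to L, 3 bres H, 4 mu:n H, 5 su L, 6 pu L, 7 mo: L, 8 fun H, 9 bab H.
Parse right to left (heavy = foot alone; LL = one foot; stranded L unfooted): (ˈfri.to) (ˈbres) (ˈmu:n) su (ˈpu.mo:) (ˈfun) (ˈbab).
Foot heads: 1, 3, 4, 6, 8, 9.
Primary stress on the rightmost head = syllable 9.
Primary stress: syllable 9 → fri.to.bres.mu:n.su.pu.mo:.fun.ˈbab.

9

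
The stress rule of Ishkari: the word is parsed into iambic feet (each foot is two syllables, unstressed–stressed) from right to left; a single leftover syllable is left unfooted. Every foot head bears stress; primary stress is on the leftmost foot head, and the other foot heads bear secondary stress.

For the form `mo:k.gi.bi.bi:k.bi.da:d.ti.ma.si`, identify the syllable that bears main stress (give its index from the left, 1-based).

3

Parse right to left into iambic (σˈσ) feet: mo:k (gi.ˈbi) (bi:k.ˈbi) (da:d.ˈti) (ma.ˈsi). Syllable 1 is left unfooted.
Foot heads (stressed positions): 3, 5, 7, 9.
End Rule Leftmost: primary stress on the leftmost head = syllable 3.
Primary stress: syllable 3 → mo:k.gi.ˈbi.bi:k.bi.da:d.ti.ma.si.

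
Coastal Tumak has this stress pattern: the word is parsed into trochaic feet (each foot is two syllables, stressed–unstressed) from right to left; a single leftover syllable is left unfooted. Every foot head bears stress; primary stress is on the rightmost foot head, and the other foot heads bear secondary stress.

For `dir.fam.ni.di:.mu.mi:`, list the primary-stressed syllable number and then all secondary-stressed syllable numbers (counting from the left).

Parse right to left into trochaic (ˈσσ) feet: (ˈdir.fam) (ˈni.di:) (ˈmu.mi:).
Foot heads (stressed positions): 1, 3, 5.
End Rule Rightmost: primary stress on the rightmost head = syllable 5.
Secondary stress on 1, 3: ˌdir.fam.ˌni.di:.ˈmu.mi:.

primary 5, secondary 1, 3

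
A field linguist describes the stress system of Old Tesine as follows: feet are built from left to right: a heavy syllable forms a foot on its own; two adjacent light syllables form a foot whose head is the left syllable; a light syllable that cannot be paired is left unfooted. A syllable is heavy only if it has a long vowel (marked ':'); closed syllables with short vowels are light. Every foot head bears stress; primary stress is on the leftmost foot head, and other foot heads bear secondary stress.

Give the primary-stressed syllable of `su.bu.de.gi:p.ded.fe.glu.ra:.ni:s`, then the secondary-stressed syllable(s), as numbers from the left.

Weights: 1 su L, 2 bu L, 3 de L, 4 gi:p H, 5 ded L, 6 fe L, 7 glu L, 8 ra: H, 9 ni:s H.
Parse left to right (heavy = foot alone; LL = one foot; stranded L unfooted): (ˈsu.bu) de (ˈgi:p) (ˈded.fe) glu (ˈra:) (ˈni:s).
Foot heads: 1, 4, 5, 8, 9.
Primary stress on the leftmost head = syllable 1.
Secondary stress on 4, 5, 8, 9: ˈsu.bu.de.ˌgi:p.ˌded.fe.glu.ˌra:.ˌni:s.

primary 1, secondary 4, 5, 8, 9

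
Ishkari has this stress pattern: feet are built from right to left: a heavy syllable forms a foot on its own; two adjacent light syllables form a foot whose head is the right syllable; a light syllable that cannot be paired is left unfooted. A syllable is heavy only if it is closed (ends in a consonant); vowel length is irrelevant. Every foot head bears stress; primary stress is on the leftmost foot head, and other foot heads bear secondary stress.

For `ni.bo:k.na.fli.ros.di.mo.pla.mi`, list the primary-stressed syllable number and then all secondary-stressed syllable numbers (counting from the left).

Weights: 1 ni L, 2 bo:k H, 3 na L, 4 fli L, 5 ros H, 6 di L, 7 mo L, 8 pla L, 9 mi L.
Parse right to left (heavy = foot alone; LL = one foot; stranded L unfooted): ni (ˈbo:k) (na.ˈfli) (ˈros) (di.ˈmo) (pla.ˈmi).
Foot heads: 2, 4, 5, 7, 9.
Primary stress on the leftmost head = syllable 2.
Secondary stress on 4, 5, 7, 9: ni.ˈbo:k.na.ˌfli.ˌros.di.ˌmo.pla.ˌmi.

primary 2, secondary 4, 5, 7, 9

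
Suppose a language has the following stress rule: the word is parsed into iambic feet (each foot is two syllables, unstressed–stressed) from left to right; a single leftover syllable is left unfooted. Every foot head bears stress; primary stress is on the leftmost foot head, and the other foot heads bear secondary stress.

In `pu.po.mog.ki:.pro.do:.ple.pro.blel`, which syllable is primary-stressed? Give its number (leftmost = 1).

2

Parse left to right into iambic (σˈσ) feet: (pu.ˈpo) (mog.ˈki:) (pro.ˈdo:) (ple.ˈpro) blel. Syllable 9 is left unfooted.
Foot heads (stressed positions): 2, 4, 6, 8.
End Rule Leftmost: primary stress on the leftmost head = syllable 2.
Primary stress: syllable 2 → pu.ˈpo.mog.ki:.pro.do:.ple.pro.blel.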